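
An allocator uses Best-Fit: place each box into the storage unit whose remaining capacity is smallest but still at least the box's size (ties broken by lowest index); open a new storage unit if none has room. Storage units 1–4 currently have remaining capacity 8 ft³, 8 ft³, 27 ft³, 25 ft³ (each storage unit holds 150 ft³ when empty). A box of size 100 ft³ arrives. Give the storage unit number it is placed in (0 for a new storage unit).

0

No storage unit has ≥ 100 ft³ free, so a new storage unit is opened.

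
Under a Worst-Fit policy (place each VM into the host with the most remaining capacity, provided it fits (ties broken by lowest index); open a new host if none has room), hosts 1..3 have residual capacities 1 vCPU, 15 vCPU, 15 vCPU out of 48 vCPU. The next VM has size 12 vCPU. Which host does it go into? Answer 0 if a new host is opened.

Hosts with room: host 2 (15 vCPU), host 3 (15 vCPU).
Most room is host 2 with 15 vCPU free.

2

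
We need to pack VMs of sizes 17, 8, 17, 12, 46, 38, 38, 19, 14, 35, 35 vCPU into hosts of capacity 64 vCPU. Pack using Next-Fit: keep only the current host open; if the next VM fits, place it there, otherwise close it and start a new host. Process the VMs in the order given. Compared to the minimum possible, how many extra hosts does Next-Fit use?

Next-Fit: [17,8,17,12] [46] [38] [38,19] [14,35] [35] → 6 hosts.
Total size 279 vCPU; any packing needs at least ⌈279/64⌉ = 5 hosts.
An optimal packing achieves that bound: [46,17] [38,19] [38,17,8] [35,14,12] [35] → 5 hosts.
Excess: 6 − 5 = 1.

1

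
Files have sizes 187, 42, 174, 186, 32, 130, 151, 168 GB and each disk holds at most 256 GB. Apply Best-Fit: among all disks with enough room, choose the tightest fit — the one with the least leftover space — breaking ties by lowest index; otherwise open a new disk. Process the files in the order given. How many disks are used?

6

187 GB → disk 1 (remaining 69 GB)
42 GB → disk 1 (remaining 27 GB)
174 GB → disk 2 (remaining 82 GB)
186 GB → disk 3 (remaining 70 GB)
32 GB → disk 3 (remaining 38 GB)
130 GB → disk 4 (remaining 126 GB)
151 GB → disk 5 (remaining 105 GB)
168 GB → disk 6 (remaining 88 GB)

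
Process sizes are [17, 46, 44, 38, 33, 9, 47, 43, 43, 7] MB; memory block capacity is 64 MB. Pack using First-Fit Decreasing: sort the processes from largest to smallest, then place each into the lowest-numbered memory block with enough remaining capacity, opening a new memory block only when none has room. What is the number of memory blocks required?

7

Sorted descending: 47, 46, 44, 43, 43, 38, 33, 17, 9, 7.
47 MB → memory block 1 (remaining 17 MB)
46 MB → memory block 2 (remaining 18 MB)
44 MB → memory block 3 (remaining 20 MB)
43 MB → memory block 4 (remaining 21 MB)
43 MB → memory block 5 (remaining 21 MB)
38 MB → memory block 6 (remaining 26 MB)
33 MB → memory block 7 (remaining 31 MB)
17 MB → memory block 1 (remaining 0 MB)
9 MB → memory block 2 (remaining 9 MB)
7 MB → memory block 2 (remaining 2 MB)
Final memory blocks: [47,17] [46,9,7] [44] [43] [43] [38] [33].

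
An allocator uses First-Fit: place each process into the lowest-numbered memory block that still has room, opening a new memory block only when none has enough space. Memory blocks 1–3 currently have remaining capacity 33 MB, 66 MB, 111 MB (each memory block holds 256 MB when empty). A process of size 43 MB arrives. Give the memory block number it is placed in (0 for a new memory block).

Memory blocks with room: memory block 2 (66 MB), memory block 3 (111 MB).
The first with room is memory block 2.

2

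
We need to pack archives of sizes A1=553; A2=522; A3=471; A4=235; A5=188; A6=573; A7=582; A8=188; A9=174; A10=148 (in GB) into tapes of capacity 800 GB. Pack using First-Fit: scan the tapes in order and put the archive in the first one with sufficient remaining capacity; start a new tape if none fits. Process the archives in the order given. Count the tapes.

tape 1: place A1 (553 GB), 247 GB left
tape 2: place A2 (522 GB), 278 GB left
tape 3: place A3 (471 GB), 329 GB left
tape 1: place A4 (235 GB), 12 GB left
tape 2: place A5 (188 GB), 90 GB left
tape 4: place A6 (573 GB), 227 GB left
tape 5: place A7 (582 GB), 218 GB left
tape 3: place A8 (188 GB), 141 GB left
tape 4: place A9 (174 GB), 53 GB left
tape 5: place A10 (148 GB), 70 GB left

5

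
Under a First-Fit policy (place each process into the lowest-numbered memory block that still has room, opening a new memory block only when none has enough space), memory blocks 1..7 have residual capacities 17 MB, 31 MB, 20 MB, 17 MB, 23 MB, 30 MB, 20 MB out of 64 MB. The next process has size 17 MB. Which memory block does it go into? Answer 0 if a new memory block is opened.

Memory blocks with room: memory block 1 (17 MB), memory block 2 (31 MB), memory block 3 (20 MB), memory block 4 (17 MB), memory block 5 (23 MB), memory block 6 (30 MB), memory block 7 (20 MB).
The first with room is memory block 1.

1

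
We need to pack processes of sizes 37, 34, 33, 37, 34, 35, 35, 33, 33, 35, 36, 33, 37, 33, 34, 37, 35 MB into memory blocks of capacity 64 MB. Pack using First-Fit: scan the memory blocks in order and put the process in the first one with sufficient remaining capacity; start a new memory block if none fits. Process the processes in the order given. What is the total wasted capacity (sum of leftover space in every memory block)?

497

memory block 1: place 37 MB, 27 MB left
memory block 2: place 34 MB, 30 MB left
memory block 3: place 33 MB, 31 MB left
memory block 4: place 37 MB, 27 MB left
memory block 5: place 34 MB, 30 MB left
memory block 6: place 35 MB, 29 MB left
memory block 7: place 35 MB, 29 MB left
memory block 8: place 33 MB, 31 MB left
memory block 9: place 33 MB, 31 MB left
memory block 10: place 35 MB, 29 MB left
memory block 11: place 36 MB, 28 MB left
memory block 12: place 33 MB, 31 MB left
memory block 13: place 37 MB, 27 MB left
memory block 14: place 33 MB, 31 MB left
memory block 15: place 34 MB, 30 MB left
memory block 16: place 37 MB, 27 MB left
memory block 17: place 35 MB, 29 MB left
17 memory blocks × 64 MB = 1088 MB; used 591 MB; unused 497 MB.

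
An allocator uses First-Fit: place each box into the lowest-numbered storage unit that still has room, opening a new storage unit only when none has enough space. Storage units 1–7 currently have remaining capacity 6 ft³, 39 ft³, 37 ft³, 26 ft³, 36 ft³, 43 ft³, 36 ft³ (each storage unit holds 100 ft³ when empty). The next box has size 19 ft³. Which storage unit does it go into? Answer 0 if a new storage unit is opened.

2

Storage units with room: storage unit 2 (39 ft³), storage unit 3 (37 ft³), storage unit 4 (26 ft³), storage unit 5 (36 ft³), storage unit 6 (43 ft³), storage unit 7 (36 ft³).
The first with room is storage unit 2.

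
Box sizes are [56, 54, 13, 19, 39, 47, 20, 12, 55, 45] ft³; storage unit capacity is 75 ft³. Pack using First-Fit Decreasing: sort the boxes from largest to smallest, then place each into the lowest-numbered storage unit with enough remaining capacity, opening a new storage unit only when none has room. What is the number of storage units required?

Sorted descending: 56, 55, 54, 47, 45, 39, 20, 19, 13, 12.
56 ft³ → storage unit 1 (remaining 19 ft³)
55 ft³ → storage unit 2 (remaining 20 ft³)
54 ft³ → storage unit 3 (remaining 21 ft³)
47 ft³ → storage unit 4 (remaining 28 ft³)
45 ft³ → storage unit 5 (remaining 30 ft³)
39 ft³ → storage unit 6 (remaining 36 ft³)
20 ft³ → storage unit 2 (remaining 0 ft³)
19 ft³ → storage unit 1 (remaining 0 ft³)
13 ft³ → storage unit 3 (remaining 8 ft³)
12 ft³ → storage unit 4 (remaining 16 ft³)
Final storage units: [56,19] [55,20] [54,13] [47,12] [45] [39].

6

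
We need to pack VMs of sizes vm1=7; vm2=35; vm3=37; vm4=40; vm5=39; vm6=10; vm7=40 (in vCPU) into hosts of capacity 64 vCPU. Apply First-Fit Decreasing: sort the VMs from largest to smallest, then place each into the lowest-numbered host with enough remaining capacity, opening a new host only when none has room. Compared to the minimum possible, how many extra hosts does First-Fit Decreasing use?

0

First-Fit Decreasing: [40,10,7] [40] [39] [37] [35] → 5 hosts.
5 VMs exceed 32 vCPU (half the capacity), and no two of those can share a host, so at least 5 hosts are needed.
So 5 is already optimal.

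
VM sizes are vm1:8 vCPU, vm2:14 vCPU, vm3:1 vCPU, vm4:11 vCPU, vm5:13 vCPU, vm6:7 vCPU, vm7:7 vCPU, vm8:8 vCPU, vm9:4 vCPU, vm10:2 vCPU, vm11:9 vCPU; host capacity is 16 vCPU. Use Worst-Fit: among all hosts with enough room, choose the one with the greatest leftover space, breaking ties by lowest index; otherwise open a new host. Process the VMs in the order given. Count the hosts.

host 1: place vm1 (8 vCPU), 8 vCPU left
host 2: place vm2 (14 vCPU), 2 vCPU left
host 1: place vm3 (1 vCPU), 7 vCPU left
host 3: place vm4 (11 vCPU), 5 vCPU left
host 4: place vm5 (13 vCPU), 3 vCPU left
host 1: place vm6 (7 vCPU), 0 vCPU left
host 5: place vm7 (7 vCPU), 9 vCPU left
host 5: place vm8 (8 vCPU), 1 vCPU left
host 3: place vm9 (4 vCPU), 1 vCPU left
host 4: place vm10 (2 vCPU), 1 vCPU left
host 6: place vm11 (9 vCPU), 7 vCPU left
Final hosts: [8,1,7] [14] [11,4] [13,2] [7,8] [9].

6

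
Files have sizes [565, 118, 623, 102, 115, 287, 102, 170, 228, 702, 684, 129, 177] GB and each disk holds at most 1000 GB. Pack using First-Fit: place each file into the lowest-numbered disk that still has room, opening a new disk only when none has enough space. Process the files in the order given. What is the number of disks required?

565 GB → disk 1 (remaining 435 GB)
118 GB → disk 1 (remaining 317 GB)
623 GB → disk 2 (remaining 377 GB)
102 GB → disk 1 (remaining 215 GB)
115 GB → disk 1 (remaining 100 GB)
287 GB → disk 2 (remaining 90 GB)
102 GB → disk 3 (remaining 898 GB)
170 GB → disk 3 (remaining 728 GB)
228 GB → disk 3 (remaining 500 GB)
702 GB → disk 4 (remaining 298 GB)
684 GB → disk 5 (remaining 316 GB)
129 GB → disk 3 (remaining 371 GB)
177 GB → disk 3 (remaining 194 GB)

5 disks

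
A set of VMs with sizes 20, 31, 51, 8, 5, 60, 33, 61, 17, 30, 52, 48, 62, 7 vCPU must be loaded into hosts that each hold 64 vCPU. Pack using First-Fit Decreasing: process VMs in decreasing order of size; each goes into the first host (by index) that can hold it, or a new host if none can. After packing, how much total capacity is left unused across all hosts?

91

Sorted descending: 62, 61, 60, 52, 51, 48, 33, 31, 30, 20, 17, 8, 7, 5.
62 vCPU → host 1 (remaining 2 vCPU)
61 vCPU → host 2 (remaining 3 vCPU)
60 vCPU → host 3 (remaining 4 vCPU)
52 vCPU → host 4 (remaining 12 vCPU)
51 vCPU → host 5 (remaining 13 vCPU)
48 vCPU → host 6 (remaining 16 vCPU)
33 vCPU → host 7 (remaining 31 vCPU)
31 vCPU → host 7 (remaining 0 vCPU)
30 vCPU → host 8 (remaining 34 vCPU)
20 vCPU → host 8 (remaining 14 vCPU)
17 vCPU → host 9 (remaining 47 vCPU)
8 vCPU → host 4 (remaining 4 vCPU)
7 vCPU → host 5 (remaining 6 vCPU)
5 vCPU → host 5 (remaining 1 vCPU)
9 hosts × 64 vCPU = 576 vCPU; used 485 vCPU; unused 91 vCPU.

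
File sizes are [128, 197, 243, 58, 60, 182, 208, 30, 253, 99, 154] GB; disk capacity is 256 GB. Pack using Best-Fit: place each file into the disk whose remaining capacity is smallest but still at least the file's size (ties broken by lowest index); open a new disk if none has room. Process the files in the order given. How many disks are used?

disk 1: place 128 GB, 128 GB left
disk 2: place 197 GB, 59 GB left
disk 3: place 243 GB, 13 GB left
disk 2: place 58 GB, 1 GB left
disk 1: place 60 GB, 68 GB left
disk 4: place 182 GB, 74 GB left
disk 5: place 208 GB, 48 GB left
disk 5: place 30 GB, 18 GB left
disk 6: place 253 GB, 3 GB left
disk 7: place 99 GB, 157 GB left
disk 7: place 154 GB, 3 GB left

7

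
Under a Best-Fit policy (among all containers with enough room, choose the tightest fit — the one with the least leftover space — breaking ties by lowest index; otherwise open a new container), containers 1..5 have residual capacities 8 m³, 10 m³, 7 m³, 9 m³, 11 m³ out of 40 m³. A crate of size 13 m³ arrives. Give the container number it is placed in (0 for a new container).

No container has ≥ 13 m³ free, so a new container is opened.

0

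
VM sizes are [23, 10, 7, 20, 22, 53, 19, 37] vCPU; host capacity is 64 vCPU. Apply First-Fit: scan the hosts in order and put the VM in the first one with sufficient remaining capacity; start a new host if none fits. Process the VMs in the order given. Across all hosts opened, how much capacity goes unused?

23 vCPU → host 1 (remaining 41 vCPU)
10 vCPU → host 1 (remaining 31 vCPU)
7 vCPU → host 1 (remaining 24 vCPU)
20 vCPU → host 1 (remaining 4 vCPU)
22 vCPU → host 2 (remaining 42 vCPU)
53 vCPU → host 3 (remaining 11 vCPU)
19 vCPU → host 2 (remaining 23 vCPU)
37 vCPU → host 4 (remaining 27 vCPU)
4 hosts × 64 vCPU = 256 vCPU; used 191 vCPU; unused 65 vCPU.

65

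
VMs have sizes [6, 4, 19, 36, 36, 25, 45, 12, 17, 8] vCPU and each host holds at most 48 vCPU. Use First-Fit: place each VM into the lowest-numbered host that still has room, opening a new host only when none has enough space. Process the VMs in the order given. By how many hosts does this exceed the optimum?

First-Fit: [6,4,19,12] [36,8] [36] [25,17] [45] → 5 hosts.
Total size 208 vCPU; any packing needs at least ⌈208/48⌉ = 5 hosts.
So 5 is already optimal.

0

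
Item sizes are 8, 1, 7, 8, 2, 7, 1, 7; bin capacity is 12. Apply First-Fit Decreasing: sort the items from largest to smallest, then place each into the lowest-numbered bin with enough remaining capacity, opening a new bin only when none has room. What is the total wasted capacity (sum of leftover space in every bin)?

Sorted descending: 8, 8, 7, 7, 7, 2, 1, 1.
bin 1: place 8, 4 left
bin 2: place 8, 4 left
bin 3: place 7, 5 left
bin 4: place 7, 5 left
bin 5: place 7, 5 left
bin 1: place 2, 2 left
bin 1: place 1, 1 left
bin 1: place 1, 0 left
5 bins × 12 = 60; used 41; unused 19.

19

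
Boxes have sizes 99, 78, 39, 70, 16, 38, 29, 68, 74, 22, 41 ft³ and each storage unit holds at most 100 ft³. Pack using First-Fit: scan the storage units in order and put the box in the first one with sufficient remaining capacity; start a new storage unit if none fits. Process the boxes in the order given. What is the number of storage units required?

7

Put 99 ft³ in storage unit 1; 1 ft³ remain.
Put 78 ft³ in storage unit 2; 22 ft³ remain.
Put 39 ft³ in storage unit 3; 61 ft³ remain.
Put 70 ft³ in storage unit 4; 30 ft³ remain.
Put 16 ft³ in storage unit 2; 6 ft³ remain.
Put 38 ft³ in storage unit 3; 23 ft³ remain.
Put 29 ft³ in storage unit 4; 1 ft³ remain.
Put 68 ft³ in storage unit 5; 32 ft³ remain.
Put 74 ft³ in storage unit 6; 26 ft³ remain.
Put 22 ft³ in storage unit 3; 1 ft³ remain.
Put 41 ft³ in storage unit 7; 59 ft³ remain.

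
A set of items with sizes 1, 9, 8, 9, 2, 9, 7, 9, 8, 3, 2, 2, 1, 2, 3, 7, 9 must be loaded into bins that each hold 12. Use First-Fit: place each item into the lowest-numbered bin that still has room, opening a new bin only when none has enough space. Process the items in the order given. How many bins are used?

1 → bin 1 (remaining 11)
9 → bin 1 (remaining 2)
8 → bin 2 (remaining 4)
9 → bin 3 (remaining 3)
2 → bin 1 (remaining 0)
9 → bin 4 (remaining 3)
7 → bin 5 (remaining 5)
9 → bin 6 (remaining 3)
8 → bin 7 (remaining 4)
3 → bin 2 (remaining 1)
2 → bin 3 (remaining 1)
2 → bin 4 (remaining 1)
1 → bin 2 (remaining 0)
2 → bin 5 (remaining 3)
3 → bin 5 (remaining 0)
7 → bin 8 (remaining 5)
9 → bin 9 (remaining 3)

9 bins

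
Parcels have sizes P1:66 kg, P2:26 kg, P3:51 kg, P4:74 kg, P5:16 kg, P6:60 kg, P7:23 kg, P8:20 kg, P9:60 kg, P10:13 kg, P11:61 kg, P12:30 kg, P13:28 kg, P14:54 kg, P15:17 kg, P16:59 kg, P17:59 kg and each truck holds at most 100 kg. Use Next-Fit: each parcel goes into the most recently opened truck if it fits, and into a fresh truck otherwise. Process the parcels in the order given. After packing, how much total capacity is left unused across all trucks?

truck 1: place P1 (66 kg), 34 kg left
truck 1: place P2 (26 kg), 8 kg left
truck 2: place P3 (51 kg), 49 kg left
truck 3: place P4 (74 kg), 26 kg left
truck 3: place P5 (16 kg), 10 kg left
truck 4: place P6 (60 kg), 40 kg left
truck 4: place P7 (23 kg), 17 kg left
truck 5: place P8 (20 kg), 80 kg left
truck 5: place P9 (60 kg), 20 kg left
truck 5: place P10 (13 kg), 7 kg left
truck 6: place P11 (61 kg), 39 kg left
truck 6: place P12 (30 kg), 9 kg left
truck 7: place P13 (28 kg), 72 kg left
truck 7: place P14 (54 kg), 18 kg left
truck 7: place P15 (17 kg), 1 kg left
truck 8: place P16 (59 kg), 41 kg left
truck 9: place P17 (59 kg), 41 kg left
9 trucks × 100 kg = 900 kg; used 717 kg; unused 183 kg.

183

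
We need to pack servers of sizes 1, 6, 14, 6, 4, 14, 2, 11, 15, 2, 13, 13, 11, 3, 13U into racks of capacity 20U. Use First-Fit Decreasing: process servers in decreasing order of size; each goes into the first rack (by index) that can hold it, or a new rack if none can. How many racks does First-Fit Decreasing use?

Sorted descending: 15, 14, 14, 13, 13, 13, 11, 11, 6, 6, 4, 3, 2, 2, 1.
rack 1: place 15U, 5U left
rack 2: place 14U, 6U left
rack 3: place 14U, 6U left
rack 4: place 13U, 7U left
rack 5: place 13U, 7U left
rack 6: place 13U, 7U left
rack 7: place 11U, 9U left
rack 8: place 11U, 9U left
rack 2: place 6U, 0U left
rack 3: place 6U, 0U left
rack 1: place 4U, 1U left
rack 4: place 3U, 4U left
rack 4: place 2U, 2U left
rack 4: place 2U, 0U left
rack 1: place 1U, 0U left

8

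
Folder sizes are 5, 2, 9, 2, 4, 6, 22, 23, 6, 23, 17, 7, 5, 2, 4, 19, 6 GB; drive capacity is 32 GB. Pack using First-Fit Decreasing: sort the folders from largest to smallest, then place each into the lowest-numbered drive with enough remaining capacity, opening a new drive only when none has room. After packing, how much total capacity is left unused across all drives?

Sorted descending: 23, 23, 22, 19, 17, 9, 7, 6, 6, 6, 5, 5, 4, 4, 2, 2, 2.
drive 1: place 23 GB, 9 GB left
drive 2: place 23 GB, 9 GB left
drive 3: place 22 GB, 10 GB left
drive 4: place 19 GB, 13 GB left
drive 5: place 17 GB, 15 GB left
drive 1: place 9 GB, 0 GB left
drive 2: place 7 GB, 2 GB left
drive 3: place 6 GB, 4 GB left
drive 4: place 6 GB, 7 GB left
drive 4: place 6 GB, 1 GB left
drive 5: place 5 GB, 10 GB left
drive 5: place 5 GB, 5 GB left
drive 3: place 4 GB, 0 GB left
drive 5: place 4 GB, 1 GB left
drive 2: place 2 GB, 0 GB left
drive 6: place 2 GB, 30 GB left
drive 6: place 2 GB, 28 GB left
6 drives × 32 GB = 192 GB; used 162 GB; unused 30 GB.

30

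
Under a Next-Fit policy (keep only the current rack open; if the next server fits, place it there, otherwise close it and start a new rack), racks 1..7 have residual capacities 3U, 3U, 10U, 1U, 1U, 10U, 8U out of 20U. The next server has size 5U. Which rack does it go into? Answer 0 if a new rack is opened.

7

Next-Fit only looks at rack 7, which has 8U free.
5U fits there.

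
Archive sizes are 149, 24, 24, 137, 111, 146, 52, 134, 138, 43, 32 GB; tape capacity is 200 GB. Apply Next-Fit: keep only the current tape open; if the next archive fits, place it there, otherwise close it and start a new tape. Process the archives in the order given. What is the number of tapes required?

tape 1: place 149 GB, 51 GB left
tape 1: place 24 GB, 27 GB left
tape 1: place 24 GB, 3 GB left
tape 2: place 137 GB, 63 GB left
tape 3: place 111 GB, 89 GB left
tape 4: place 146 GB, 54 GB left
tape 4: place 52 GB, 2 GB left
tape 5: place 134 GB, 66 GB left
tape 6: place 138 GB, 62 GB left
tape 6: place 43 GB, 19 GB left
tape 7: place 32 GB, 168 GB left

7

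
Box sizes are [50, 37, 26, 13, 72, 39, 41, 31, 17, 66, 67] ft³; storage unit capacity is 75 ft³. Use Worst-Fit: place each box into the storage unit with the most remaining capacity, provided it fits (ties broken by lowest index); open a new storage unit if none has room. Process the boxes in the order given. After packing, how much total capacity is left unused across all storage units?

66

Put 50 ft³ in storage unit 1; 25 ft³ remain.
Put 37 ft³ in storage unit 2; 38 ft³ remain.
Put 26 ft³ in storage unit 2; 12 ft³ remain.
Put 13 ft³ in storage unit 1; 12 ft³ remain.
Put 72 ft³ in storage unit 3; 3 ft³ remain.
Put 39 ft³ in storage unit 4; 36 ft³ remain.
Put 41 ft³ in storage unit 5; 34 ft³ remain.
Put 31 ft³ in storage unit 4; 5 ft³ remain.
Put 17 ft³ in storage unit 5; 17 ft³ remain.
Put 66 ft³ in storage unit 6; 9 ft³ remain.
Put 67 ft³ in storage unit 7; 8 ft³ remain.
7 storage units × 75 ft³ = 525 ft³; used 459 ft³; unused 66 ft³.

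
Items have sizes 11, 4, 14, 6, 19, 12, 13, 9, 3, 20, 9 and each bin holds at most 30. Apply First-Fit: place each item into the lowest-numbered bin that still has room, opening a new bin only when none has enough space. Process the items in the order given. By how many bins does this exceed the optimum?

1

First-Fit: [11,4,14] [6,19,3] [12,13] [9,20] [9] → 5 bins.
Total size 120; any packing needs at least ⌈120/30⌉ = 4 bins.
An optimal packing achieves that bound: [20,6,4] [19,11] [14,13,3] [12,9,9] → 4 bins.
Excess: 5 − 4 = 1.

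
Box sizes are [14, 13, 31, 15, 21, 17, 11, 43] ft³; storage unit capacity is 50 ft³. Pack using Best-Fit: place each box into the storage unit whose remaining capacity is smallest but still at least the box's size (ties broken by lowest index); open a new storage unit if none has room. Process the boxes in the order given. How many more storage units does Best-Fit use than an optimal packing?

0

Best-Fit: [14,13,21] [31,15] [17,11] [43] → 4 storage units.
Total size 165 ft³; any packing needs at least ⌈165/50⌉ = 4 storage units.
So 4 is already optimal.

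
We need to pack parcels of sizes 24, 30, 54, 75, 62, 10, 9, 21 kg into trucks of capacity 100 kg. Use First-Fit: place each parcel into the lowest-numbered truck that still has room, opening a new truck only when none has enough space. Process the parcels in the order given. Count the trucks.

Put 24 kg in truck 1; 76 kg remain.
Put 30 kg in truck 1; 46 kg remain.
Put 54 kg in truck 2; 46 kg remain.
Put 75 kg in truck 3; 25 kg remain.
Put 62 kg in truck 4; 38 kg remain.
Put 10 kg in truck 1; 36 kg remain.
Put 9 kg in truck 1; 27 kg remain.
Put 21 kg in truck 1; 6 kg remain.
Final trucks: [24,30,10,9,21] [54] [75] [62].

4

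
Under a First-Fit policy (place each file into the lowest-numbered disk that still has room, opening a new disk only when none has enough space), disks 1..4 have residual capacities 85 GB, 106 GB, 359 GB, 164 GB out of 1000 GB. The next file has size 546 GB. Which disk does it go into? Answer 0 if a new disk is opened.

0

No disk has ≥ 546 GB free, so a new disk is opened.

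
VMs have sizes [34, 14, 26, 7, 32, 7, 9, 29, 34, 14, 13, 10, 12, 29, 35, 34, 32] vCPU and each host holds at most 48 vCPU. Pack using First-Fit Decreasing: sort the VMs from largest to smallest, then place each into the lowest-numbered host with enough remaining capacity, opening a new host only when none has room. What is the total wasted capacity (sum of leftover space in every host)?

Sorted descending: 35, 34, 34, 34, 32, 32, 29, 29, 26, 14, 14, 13, 12, 10, 9, 7, 7.
35 vCPU → host 1 (remaining 13 vCPU)
34 vCPU → host 2 (remaining 14 vCPU)
34 vCPU → host 3 (remaining 14 vCPU)
34 vCPU → host 4 (remaining 14 vCPU)
32 vCPU → host 5 (remaining 16 vCPU)
32 vCPU → host 6 (remaining 16 vCPU)
29 vCPU → host 7 (remaining 19 vCPU)
29 vCPU → host 8 (remaining 19 vCPU)
26 vCPU → host 9 (remaining 22 vCPU)
14 vCPU → host 2 (remaining 0 vCPU)
14 vCPU → host 3 (remaining 0 vCPU)
13 vCPU → host 1 (remaining 0 vCPU)
12 vCPU → host 4 (remaining 2 vCPU)
10 vCPU → host 5 (remaining 6 vCPU)
9 vCPU → host 6 (remaining 7 vCPU)
7 vCPU → host 6 (remaining 0 vCPU)
7 vCPU → host 7 (remaining 12 vCPU)
9 hosts × 48 vCPU = 432 vCPU; used 371 vCPU; unused 61 vCPU.

61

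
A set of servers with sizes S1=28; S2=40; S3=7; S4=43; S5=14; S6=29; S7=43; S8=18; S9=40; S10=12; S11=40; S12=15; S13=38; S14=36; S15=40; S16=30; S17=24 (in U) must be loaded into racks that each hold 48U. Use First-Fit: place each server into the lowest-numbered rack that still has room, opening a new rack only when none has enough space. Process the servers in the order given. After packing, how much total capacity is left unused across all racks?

Put S1 (28U) in rack 1; 20U remain.
Put S2 (40U) in rack 2; 8U remain.
Put S3 (7U) in rack 1; 13U remain.
Put S4 (43U) in rack 3; 5U remain.
Put S5 (14U) in rack 4; 34U remain.
Put S6 (29U) in rack 4; 5U remain.
Put S7 (43U) in rack 5; 5U remain.
Put S8 (18U) in rack 6; 30U remain.
Put S9 (40U) in rack 7; 8U remain.
Put S10 (12U) in rack 1; 1U remain.
Put S11 (40U) in rack 8; 8U remain.
Put S12 (15U) in rack 6; 15U remain.
Put S13 (38U) in rack 9; 10U remain.
Put S14 (36U) in rack 10; 12U remain.
Put S15 (40U) in rack 11; 8U remain.
Put S16 (30U) in rack 12; 18U remain.
Put S17 (24U) in rack 13; 24U remain.
13 racks × 48U = 624U; used 497U; unused 127U.

127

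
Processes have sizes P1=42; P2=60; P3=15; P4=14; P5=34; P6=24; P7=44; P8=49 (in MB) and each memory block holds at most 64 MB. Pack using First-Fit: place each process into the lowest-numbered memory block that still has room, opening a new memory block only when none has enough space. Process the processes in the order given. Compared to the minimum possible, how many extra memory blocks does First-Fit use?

1

First-Fit: [42,15] [60] [14,34] [24] [44] [49] → 6 memory blocks.
Total size 282 MB; any packing needs at least ⌈282/64⌉ = 5 memory blocks.
An optimal packing achieves that bound: [60] [49,15] [44,14] [42] [34,24] → 5 memory blocks.
Excess: 6 − 5 = 1.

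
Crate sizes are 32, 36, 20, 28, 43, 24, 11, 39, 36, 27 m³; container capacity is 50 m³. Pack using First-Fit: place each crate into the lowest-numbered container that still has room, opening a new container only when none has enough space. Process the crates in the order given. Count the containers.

8

container 1: place 32 m³, 18 m³ left
container 2: place 36 m³, 14 m³ left
container 3: place 20 m³, 30 m³ left
container 3: place 28 m³, 2 m³ left
container 4: place 43 m³, 7 m³ left
container 5: place 24 m³, 26 m³ left
container 1: place 11 m³, 7 m³ left
container 6: place 39 m³, 11 m³ left
container 7: place 36 m³, 14 m³ left
container 8: place 27 m³, 23 m³ left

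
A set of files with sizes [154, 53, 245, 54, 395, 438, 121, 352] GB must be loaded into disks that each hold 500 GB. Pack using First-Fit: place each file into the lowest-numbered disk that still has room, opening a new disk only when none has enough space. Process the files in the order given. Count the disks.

154 GB → disk 1 (remaining 346 GB)
53 GB → disk 1 (remaining 293 GB)
245 GB → disk 1 (remaining 48 GB)
54 GB → disk 2 (remaining 446 GB)
395 GB → disk 2 (remaining 51 GB)
438 GB → disk 3 (remaining 62 GB)
121 GB → disk 4 (remaining 379 GB)
352 GB → disk 4 (remaining 27 GB)
Final disks: [154,53,245] [54,395] [438] [121,352].

4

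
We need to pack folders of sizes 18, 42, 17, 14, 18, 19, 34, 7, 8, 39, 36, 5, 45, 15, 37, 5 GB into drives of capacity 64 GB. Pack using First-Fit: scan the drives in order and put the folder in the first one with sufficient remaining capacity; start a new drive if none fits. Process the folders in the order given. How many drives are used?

18 GB → drive 1 (remaining 46 GB)
42 GB → drive 1 (remaining 4 GB)
17 GB → drive 2 (remaining 47 GB)
14 GB → drive 2 (remaining 33 GB)
18 GB → drive 2 (remaining 15 GB)
19 GB → drive 3 (remaining 45 GB)
34 GB → drive 3 (remaining 11 GB)
7 GB → drive 2 (remaining 8 GB)
8 GB → drive 2 (remaining 0 GB)
39 GB → drive 4 (remaining 25 GB)
36 GB → drive 5 (remaining 28 GB)
5 GB → drive 3 (remaining 6 GB)
45 GB → drive 6 (remaining 19 GB)
15 GB → drive 4 (remaining 10 GB)
37 GB → drive 7 (remaining 27 GB)
5 GB → drive 3 (remaining 1 GB)
Final drives: [18,42] [17,14,18,7,8] [19,34,5,5] [39,15] [36] [45] [37].

7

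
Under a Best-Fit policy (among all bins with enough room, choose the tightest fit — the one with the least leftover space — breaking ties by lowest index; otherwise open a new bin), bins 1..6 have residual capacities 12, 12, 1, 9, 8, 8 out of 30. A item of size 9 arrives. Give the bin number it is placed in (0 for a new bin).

4

Bins with room: bin 1 (12), bin 2 (12), bin 4 (9).
Tightest fit is bin 4 with 9 free.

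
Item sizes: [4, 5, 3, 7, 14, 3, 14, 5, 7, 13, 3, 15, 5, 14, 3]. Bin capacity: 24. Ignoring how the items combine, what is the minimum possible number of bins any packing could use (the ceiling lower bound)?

5 bins

Total size = 4 + 5 + 3 + 7 + 14 + 3 + 14 + 5 + 7 + 13 + 3 + 15 + 5 + 14 + 3 = 115.
⌈115 / 24⌉ = 5.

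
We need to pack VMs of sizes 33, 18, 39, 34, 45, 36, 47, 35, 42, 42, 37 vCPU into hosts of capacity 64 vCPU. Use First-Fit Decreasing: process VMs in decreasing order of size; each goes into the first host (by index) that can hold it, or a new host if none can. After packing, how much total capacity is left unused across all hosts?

232

Sorted descending: 47, 45, 42, 42, 39, 37, 36, 35, 34, 33, 18.
host 1: place 47 vCPU, 17 vCPU left
host 2: place 45 vCPU, 19 vCPU left
host 3: place 42 vCPU, 22 vCPU left
host 4: place 42 vCPU, 22 vCPU left
host 5: place 39 vCPU, 25 vCPU left
host 6: place 37 vCPU, 27 vCPU left
host 7: place 36 vCPU, 28 vCPU left
host 8: place 35 vCPU, 29 vCPU left
host 9: place 34 vCPU, 30 vCPU left
host 10: place 33 vCPU, 31 vCPU left
host 2: place 18 vCPU, 1 vCPU left
10 hosts × 64 vCPU = 640 vCPU; used 408 vCPU; unused 232 vCPU.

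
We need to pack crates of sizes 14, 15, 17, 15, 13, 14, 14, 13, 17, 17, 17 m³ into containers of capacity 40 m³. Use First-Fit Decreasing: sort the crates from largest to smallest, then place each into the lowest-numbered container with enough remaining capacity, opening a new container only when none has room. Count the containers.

5

Sorted descending: 17, 17, 17, 17, 15, 15, 14, 14, 14, 13, 13.
17 m³ → container 1 (remaining 23 m³)
17 m³ → container 1 (remaining 6 m³)
17 m³ → container 2 (remaining 23 m³)
17 m³ → container 2 (remaining 6 m³)
15 m³ → container 3 (remaining 25 m³)
15 m³ → container 3 (remaining 10 m³)
14 m³ → container 4 (remaining 26 m³)
14 m³ → container 4 (remaining 12 m³)
14 m³ → container 5 (remaining 26 m³)
13 m³ → container 5 (remaining 13 m³)
13 m³ → container 5 (remaining 0 m³)
Final containers: [17,17] [17,17] [15,15] [14,14] [14,13,13].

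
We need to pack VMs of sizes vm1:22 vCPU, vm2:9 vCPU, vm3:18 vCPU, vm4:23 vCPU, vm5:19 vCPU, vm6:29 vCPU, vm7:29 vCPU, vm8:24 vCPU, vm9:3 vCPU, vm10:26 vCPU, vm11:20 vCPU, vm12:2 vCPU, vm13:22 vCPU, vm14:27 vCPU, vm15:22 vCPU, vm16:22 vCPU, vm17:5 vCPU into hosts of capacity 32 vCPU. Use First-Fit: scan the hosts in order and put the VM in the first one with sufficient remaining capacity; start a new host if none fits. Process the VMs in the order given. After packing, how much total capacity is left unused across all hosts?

94

vm1 (22 vCPU) → host 1 (remaining 10 vCPU)
vm2 (9 vCPU) → host 1 (remaining 1 vCPU)
vm3 (18 vCPU) → host 2 (remaining 14 vCPU)
vm4 (23 vCPU) → host 3 (remaining 9 vCPU)
vm5 (19 vCPU) → host 4 (remaining 13 vCPU)
vm6 (29 vCPU) → host 5 (remaining 3 vCPU)
vm7 (29 vCPU) → host 6 (remaining 3 vCPU)
vm8 (24 vCPU) → host 7 (remaining 8 vCPU)
vm9 (3 vCPU) → host 2 (remaining 11 vCPU)
vm10 (26 vCPU) → host 8 (remaining 6 vCPU)
vm11 (20 vCPU) → host 9 (remaining 12 vCPU)
vm12 (2 vCPU) → host 2 (remaining 9 vCPU)
vm13 (22 vCPU) → host 10 (remaining 10 vCPU)
vm14 (27 vCPU) → host 11 (remaining 5 vCPU)
vm15 (22 vCPU) → host 12 (remaining 10 vCPU)
vm16 (22 vCPU) → host 13 (remaining 10 vCPU)
vm17 (5 vCPU) → host 2 (remaining 4 vCPU)
13 hosts × 32 vCPU = 416 vCPU; used 322 vCPU; unused 94 vCPU.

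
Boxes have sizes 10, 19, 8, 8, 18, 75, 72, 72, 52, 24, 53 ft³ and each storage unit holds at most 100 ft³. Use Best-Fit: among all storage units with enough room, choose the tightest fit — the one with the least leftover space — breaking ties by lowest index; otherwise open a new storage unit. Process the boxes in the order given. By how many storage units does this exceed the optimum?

1

Best-Fit: [10,19,8,8,18] [75,24] [72] [72] [52] [53] → 6 storage units.
Total size 411 ft³; any packing needs at least ⌈411/100⌉ = 5 storage units.
An optimal packing achieves that bound: [75,24] [72,19,8] [72,18,10] [53,8] [52] → 5 storage units.
Excess: 6 − 5 = 1.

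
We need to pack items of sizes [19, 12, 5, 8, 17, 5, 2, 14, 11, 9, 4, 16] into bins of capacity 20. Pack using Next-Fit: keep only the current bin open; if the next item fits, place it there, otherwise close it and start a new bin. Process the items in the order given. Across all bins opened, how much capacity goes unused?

19 → bin 1 (remaining 1)
12 → bin 2 (remaining 8)
5 → bin 2 (remaining 3)
8 → bin 3 (remaining 12)
17 → bin 4 (remaining 3)
5 → bin 5 (remaining 15)
2 → bin 5 (remaining 13)
14 → bin 6 (remaining 6)
11 → bin 7 (remaining 9)
9 → bin 7 (remaining 0)
4 → bin 8 (remaining 16)
16 → bin 8 (remaining 0)
8 bins × 20 = 160; used 122; unused 38.

38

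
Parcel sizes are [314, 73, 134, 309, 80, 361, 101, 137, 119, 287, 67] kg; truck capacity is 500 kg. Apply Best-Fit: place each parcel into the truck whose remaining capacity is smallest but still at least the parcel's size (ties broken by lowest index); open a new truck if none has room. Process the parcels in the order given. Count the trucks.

5

truck 1: place 314 kg, 186 kg left
truck 1: place 73 kg, 113 kg left
truck 2: place 134 kg, 366 kg left
truck 2: place 309 kg, 57 kg left
truck 1: place 80 kg, 33 kg left
truck 3: place 361 kg, 139 kg left
truck 3: place 101 kg, 38 kg left
truck 4: place 137 kg, 363 kg left
truck 4: place 119 kg, 244 kg left
truck 5: place 287 kg, 213 kg left
truck 5: place 67 kg, 146 kg left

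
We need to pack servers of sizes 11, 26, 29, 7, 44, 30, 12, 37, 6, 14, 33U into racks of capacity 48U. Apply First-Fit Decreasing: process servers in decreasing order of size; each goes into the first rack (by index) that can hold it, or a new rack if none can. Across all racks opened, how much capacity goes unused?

39

Sorted descending: 44, 37, 33, 30, 29, 26, 14, 12, 11, 7, 6.
44U → rack 1 (remaining 4U)
37U → rack 2 (remaining 11U)
33U → rack 3 (remaining 15U)
30U → rack 4 (remaining 18U)
29U → rack 5 (remaining 19U)
26U → rack 6 (remaining 22U)
14U → rack 3 (remaining 1U)
12U → rack 4 (remaining 6U)
11U → rack 2 (remaining 0U)
7U → rack 5 (remaining 12U)
6U → rack 4 (remaining 0U)
6 racks × 48U = 288U; used 249U; unused 39U.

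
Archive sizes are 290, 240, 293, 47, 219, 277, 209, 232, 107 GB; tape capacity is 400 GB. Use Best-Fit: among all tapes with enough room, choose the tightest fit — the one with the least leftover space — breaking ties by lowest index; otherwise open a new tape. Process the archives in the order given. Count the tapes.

7

Put 290 GB in tape 1; 110 GB remain.
Put 240 GB in tape 2; 160 GB remain.
Put 293 GB in tape 3; 107 GB remain.
Put 47 GB in tape 3; 60 GB remain.
Put 219 GB in tape 4; 181 GB remain.
Put 277 GB in tape 5; 123 GB remain.
Put 209 GB in tape 6; 191 GB remain.
Put 232 GB in tape 7; 168 GB remain.
Put 107 GB in tape 1; 3 GB remain.
Final tapes: [290,107] [240] [293,47] [219] [277] [209] [232].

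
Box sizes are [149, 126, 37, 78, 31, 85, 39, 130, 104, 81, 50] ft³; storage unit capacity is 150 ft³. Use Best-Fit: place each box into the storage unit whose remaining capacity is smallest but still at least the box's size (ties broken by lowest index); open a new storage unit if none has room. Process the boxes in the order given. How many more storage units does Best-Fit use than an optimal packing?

Best-Fit: [149] [126] [37,78,31] [85,39] [130] [104] [81,50] → 7 storage units.
Total size 910 ft³; any packing needs at least ⌈910/150⌉ = 7 storage units.
So 7 is already optimal.

0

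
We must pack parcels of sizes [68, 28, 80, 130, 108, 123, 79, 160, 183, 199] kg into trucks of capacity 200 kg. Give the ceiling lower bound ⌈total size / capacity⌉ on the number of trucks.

6

Total size = 68 + 28 + 80 + 130 + 108 + 123 + 79 + 160 + 183 + 199 = 1158 kg.
⌈1158 / 200⌉ = 6.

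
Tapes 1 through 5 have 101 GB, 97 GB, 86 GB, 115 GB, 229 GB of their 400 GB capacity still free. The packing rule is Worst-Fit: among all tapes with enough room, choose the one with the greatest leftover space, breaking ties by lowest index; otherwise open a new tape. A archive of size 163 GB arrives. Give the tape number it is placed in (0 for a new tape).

5

Tapes with room: tape 5 (229 GB).
Most room is tape 5 with 229 GB free.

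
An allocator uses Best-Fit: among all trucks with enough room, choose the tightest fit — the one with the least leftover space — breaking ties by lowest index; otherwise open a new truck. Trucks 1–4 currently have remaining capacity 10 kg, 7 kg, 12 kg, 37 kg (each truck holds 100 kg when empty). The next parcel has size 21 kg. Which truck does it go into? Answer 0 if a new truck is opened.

Trucks with room: truck 4 (37 kg).
Tightest fit is truck 4 with 37 kg free.

4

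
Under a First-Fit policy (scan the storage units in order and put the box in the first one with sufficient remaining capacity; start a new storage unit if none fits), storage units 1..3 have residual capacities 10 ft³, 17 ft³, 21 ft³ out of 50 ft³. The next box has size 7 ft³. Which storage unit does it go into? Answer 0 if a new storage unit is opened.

Storage units with room: storage unit 1 (10 ft³), storage unit 2 (17 ft³), storage unit 3 (21 ft³).
The first with room is storage unit 1.

1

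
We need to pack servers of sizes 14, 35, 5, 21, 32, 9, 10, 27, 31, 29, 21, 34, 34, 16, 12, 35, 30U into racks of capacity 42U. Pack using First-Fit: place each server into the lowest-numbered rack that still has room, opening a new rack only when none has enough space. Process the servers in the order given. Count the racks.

11

14U → rack 1 (remaining 28U)
35U → rack 2 (remaining 7U)
5U → rack 1 (remaining 23U)
21U → rack 1 (remaining 2U)
32U → rack 3 (remaining 10U)
9U → rack 3 (remaining 1U)
10U → rack 4 (remaining 32U)
27U → rack 4 (remaining 5U)
31U → rack 5 (remaining 11U)
29U → rack 6 (remaining 13U)
21U → rack 7 (remaining 21U)
34U → rack 8 (remaining 8U)
34U → rack 9 (remaining 8U)
16U → rack 7 (remaining 5U)
12U → rack 6 (remaining 1U)
35U → rack 10 (remaining 7U)
30U → rack 11 (remaining 12U)
Final racks: [14,5,21] [35] [32,9] [10,27] [31] [29,12] [21,16] [34] [34] [35] [30].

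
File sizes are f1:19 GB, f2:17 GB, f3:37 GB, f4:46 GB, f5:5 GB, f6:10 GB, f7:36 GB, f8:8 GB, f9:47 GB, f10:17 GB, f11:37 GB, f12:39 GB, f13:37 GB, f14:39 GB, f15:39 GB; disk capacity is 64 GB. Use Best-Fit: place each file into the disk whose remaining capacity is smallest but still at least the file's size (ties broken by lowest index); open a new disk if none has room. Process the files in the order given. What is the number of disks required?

10

Put f1 (19 GB) in disk 1; 45 GB remain.
Put f2 (17 GB) in disk 1; 28 GB remain.
Put f3 (37 GB) in disk 2; 27 GB remain.
Put f4 (46 GB) in disk 3; 18 GB remain.
Put f5 (5 GB) in disk 3; 13 GB remain.
Put f6 (10 GB) in disk 3; 3 GB remain.
Put f7 (36 GB) in disk 4; 28 GB remain.
Put f8 (8 GB) in disk 2; 19 GB remain.
Put f9 (47 GB) in disk 5; 17 GB remain.
Put f10 (17 GB) in disk 5; 0 GB remain.
Put f11 (37 GB) in disk 6; 27 GB remain.
Put f12 (39 GB) in disk 7; 25 GB remain.
Put f13 (37 GB) in disk 8; 27 GB remain.
Put f14 (39 GB) in disk 9; 25 GB remain.
Put f15 (39 GB) in disk 10; 25 GB remain.
Final disks: [19,17] [37,8] [46,5,10] [36] [47,17] [37] [39] [37] [39] [39].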